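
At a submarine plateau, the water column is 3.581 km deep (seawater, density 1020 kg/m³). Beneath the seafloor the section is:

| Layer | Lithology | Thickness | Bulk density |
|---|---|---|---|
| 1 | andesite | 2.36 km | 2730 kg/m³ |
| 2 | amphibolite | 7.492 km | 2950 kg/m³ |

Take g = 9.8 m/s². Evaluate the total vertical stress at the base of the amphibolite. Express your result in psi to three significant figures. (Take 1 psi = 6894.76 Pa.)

seawater: 1020 kg/m³ × 9.8 m/s² × 3581 m = 3.580×10^7 Pa = 5192 psi
andesite: 2730 kg/m³ × 9.8 m/s² × 2360 m = 6.314×10^7 Pa = 9158 psi
amphibolite: 2950 kg/m³ × 9.8 m/s² × 7492 m = 2.166×10^8 Pa = 31414 psi
Total = 5192 + 9158 + 31414 = 45764 psi

45800 psi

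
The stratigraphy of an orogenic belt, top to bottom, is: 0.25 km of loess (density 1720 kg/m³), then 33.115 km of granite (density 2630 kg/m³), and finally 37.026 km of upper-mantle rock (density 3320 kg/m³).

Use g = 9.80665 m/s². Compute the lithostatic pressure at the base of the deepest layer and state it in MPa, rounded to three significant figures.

2060 MPa

loess: 1720 kg/m³ × 9.80665 m/s² × 250 m = 4.217×10^6 Pa = 4.217 MPa
granite: 2630 kg/m³ × 9.80665 m/s² × 33115 m = 8.541×10^8 Pa = 854.1 MPa
upper-mantle rock: 3320 kg/m³ × 9.80665 m/s² × 37026 m = 1.205×10^9 Pa = 1205 MPa
Total = 4.217 + 854.1 + 1205 = 2063.8 MPa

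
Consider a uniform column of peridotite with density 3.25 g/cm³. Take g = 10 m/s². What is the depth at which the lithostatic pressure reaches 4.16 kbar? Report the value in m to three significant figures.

12800 m

h = P/(ρg) = 4.16 kbar / (3250 kg/m³ × 10 m/s²) = 4.160×10^8 Pa / 32500 Pa/m = 12800 m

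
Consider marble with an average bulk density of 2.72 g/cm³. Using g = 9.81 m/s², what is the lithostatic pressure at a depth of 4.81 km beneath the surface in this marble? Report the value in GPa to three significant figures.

0.128 GPa

marble: 2720 kg/m³ × 9.81 m/s² × 4810 m = 1.283×10^8 Pa = 0.1283 GPa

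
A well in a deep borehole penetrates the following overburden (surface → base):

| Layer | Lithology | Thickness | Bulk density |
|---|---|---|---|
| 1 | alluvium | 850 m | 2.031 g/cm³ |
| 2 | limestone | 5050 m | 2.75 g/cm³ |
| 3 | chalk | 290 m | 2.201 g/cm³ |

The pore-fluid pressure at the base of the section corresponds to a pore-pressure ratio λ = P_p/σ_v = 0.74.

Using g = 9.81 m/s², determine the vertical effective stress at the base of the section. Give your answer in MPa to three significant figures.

41.5 MPa

Overburden (lithostatic) stress σ_v:
alluvium: 2031 kg/m³ × 9.81 m/s² × 850 m = 1.694×10^7 Pa = 16.94 MPa
limestone: 2750 kg/m³ × 9.81 m/s² × 5050 m = 1.362×10^8 Pa = 136.2 MPa
chalk: 2201 kg/m³ × 9.81 m/s² × 290 m = 6.262×10^6 Pa = 6.262 MPa
Total = 16.94 + 136.2 + 6.262 = 159.43 MPa
Pore pressure P_p = λ·σ_v = 0.74 × 159.4 MPa = 118.0 MPa
Effective stress σ' = σ_v − P_p = 159.4 − 118.0 = 41.453 MPa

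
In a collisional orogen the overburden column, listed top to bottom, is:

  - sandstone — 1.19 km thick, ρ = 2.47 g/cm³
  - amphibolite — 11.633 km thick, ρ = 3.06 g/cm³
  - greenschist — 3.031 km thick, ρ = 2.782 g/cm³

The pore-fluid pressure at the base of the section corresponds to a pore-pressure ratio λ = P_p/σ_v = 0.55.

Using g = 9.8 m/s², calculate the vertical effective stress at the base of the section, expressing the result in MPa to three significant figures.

Overburden (lithostatic) stress σ_v:
sandstone: 2470 kg/m³ × 9.8 m/s² × 1190 m = 2.881×10^7 Pa = 28.81 MPa
amphibolite: 3060 kg/m³ × 9.8 m/s² × 11633 m = 3.489×10^8 Pa = 348.9 MPa
greenschist: 2782 kg/m³ × 9.8 m/s² × 3031 m = 8.264×10^7 Pa = 82.64 MPa
Total = 28.81 + 348.9 + 82.64 = 460.29 MPa
Pore pressure P_p = λ·σ_v = 0.55 × 460.3 MPa = 253.2 MPa
Effective stress σ' = σ_v − P_p = 460.3 − 253.2 = 207.13 MPa

207 MPa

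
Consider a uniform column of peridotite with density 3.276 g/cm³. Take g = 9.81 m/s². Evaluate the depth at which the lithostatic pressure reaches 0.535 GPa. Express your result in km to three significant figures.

16.6 km

h = P/(ρg) = 0.535 GPa / (3276 kg/m³ × 9.81 m/s²) = 5.350×10^8 Pa / 32138 Pa/m = 16647 m
= 16.647 km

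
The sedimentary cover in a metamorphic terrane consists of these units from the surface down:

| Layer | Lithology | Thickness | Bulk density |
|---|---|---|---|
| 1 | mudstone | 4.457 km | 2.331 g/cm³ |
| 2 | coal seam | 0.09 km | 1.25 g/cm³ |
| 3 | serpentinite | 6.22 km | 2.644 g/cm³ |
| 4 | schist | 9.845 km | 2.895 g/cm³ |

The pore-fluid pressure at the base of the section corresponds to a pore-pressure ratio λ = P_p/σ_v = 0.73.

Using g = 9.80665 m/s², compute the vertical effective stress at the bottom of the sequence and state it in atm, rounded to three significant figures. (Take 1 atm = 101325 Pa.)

1450 atm

Overburden (lithostatic) stress σ_v:
mudstone: 2331 kg/m³ × 9.80665 m/s² × 4457 m = 1.019×10^8 Pa = 101.9 MPa
coal seam: 1250 kg/m³ × 9.80665 m/s² × 90 m = 1.103×10^6 Pa = 1.103 MPa
serpentinite: 2644 kg/m³ × 9.80665 m/s² × 6220 m = 1.613×10^8 Pa = 161.3 MPa
schist: 2895 kg/m³ × 9.80665 m/s² × 9845 m = 2.795×10^8 Pa = 279.5 MPa
Total = 101.9 + 1.103 + 161.3 + 279.5 = 543.77 MPa
Pore pressure P_p = λ·σ_v = 0.73 × 543.8 MPa = 396.9 MPa
Effective stress σ' = σ_v − P_p = 543.8 − 396.9 = 146.82 MPa = 1449.0 atm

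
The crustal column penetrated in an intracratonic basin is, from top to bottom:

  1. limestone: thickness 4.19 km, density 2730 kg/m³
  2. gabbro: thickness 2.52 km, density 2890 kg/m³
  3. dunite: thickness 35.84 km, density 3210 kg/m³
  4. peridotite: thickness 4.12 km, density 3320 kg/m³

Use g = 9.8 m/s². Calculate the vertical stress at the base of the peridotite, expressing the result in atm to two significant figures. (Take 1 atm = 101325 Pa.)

14000 atm

limestone: 2730 kg/m³ × 9.8 m/s² × 4190 m = 1.121×10^8 Pa = 1106 atm
gabbro: 2890 kg/m³ × 9.8 m/s² × 2520 m = 7.137×10^7 Pa = 704.4 atm
dunite: 3210 kg/m³ × 9.8 m/s² × 35840 m = 1.127×10^9 Pa = 11127 atm
peridotite: 3320 kg/m³ × 9.8 m/s² × 4120 m = 1.340×10^8 Pa = 1323 atm
Total = 1106 + 704.4 + 11127 + 1323 = 14261 atm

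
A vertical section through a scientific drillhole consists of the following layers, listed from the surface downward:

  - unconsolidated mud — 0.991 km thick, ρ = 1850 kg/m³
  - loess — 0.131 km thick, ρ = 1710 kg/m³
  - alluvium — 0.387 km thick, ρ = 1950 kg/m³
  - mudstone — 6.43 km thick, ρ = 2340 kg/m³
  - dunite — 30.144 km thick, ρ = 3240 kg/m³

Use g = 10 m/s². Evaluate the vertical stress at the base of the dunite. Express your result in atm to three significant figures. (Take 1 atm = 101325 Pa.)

unconsolidated mud: 1850 kg/m³ × 10 m/s² × 991 m = 1.833×10^7 Pa = 180.9 atm
loess: 1710 kg/m³ × 10 m/s² × 131 m = 2.240×10^6 Pa = 22.11 atm
alluvium: 1950 kg/m³ × 10 m/s² × 387 m = 7.546×10^6 Pa = 74.48 atm
mudstone: 2340 kg/m³ × 10 m/s² × 6430 m = 1.505×10^8 Pa = 1485 atm
dunite: 3240 kg/m³ × 10 m/s² × 30144 m = 9.767×10^8 Pa = 9639 atm
Total = 180.9 + 22.11 + 74.48 + 1485 + 9639 = 11401 atm

11400 atm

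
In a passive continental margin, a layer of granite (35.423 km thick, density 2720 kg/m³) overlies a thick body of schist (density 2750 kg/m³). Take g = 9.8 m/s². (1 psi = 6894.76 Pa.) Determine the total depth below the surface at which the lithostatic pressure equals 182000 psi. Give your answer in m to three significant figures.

46900 m

Pressure at base of upper layers: 2720×9.8×35423 = 9.442×10^8 Pa = 1.369×10^5 psi
Remaining pressure to be supplied by schist: 1.255×10^9 − 9.442×10^8 = 3.106×10^8 Pa
Additional depth in schist = 3.106×10^8 Pa / (2750 kg/m³ × 9.8 m/s²) = 11525 m
Total depth = 35423 m + 11525 m = 46948 m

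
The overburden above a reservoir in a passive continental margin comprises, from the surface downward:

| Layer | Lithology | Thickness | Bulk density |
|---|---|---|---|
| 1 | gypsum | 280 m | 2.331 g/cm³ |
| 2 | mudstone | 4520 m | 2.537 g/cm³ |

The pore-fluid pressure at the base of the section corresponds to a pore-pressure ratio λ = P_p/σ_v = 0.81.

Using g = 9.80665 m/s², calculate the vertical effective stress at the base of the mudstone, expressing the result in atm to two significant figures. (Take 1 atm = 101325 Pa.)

220 atm

Overburden (lithostatic) stress σ_v:
gypsum: 2331 kg/m³ × 9.80665 m/s² × 280 m = 6.401×10^6 Pa = 6.401 MPa
mudstone: 2537 kg/m³ × 9.80665 m/s² × 4520 m = 1.125×10^8 Pa = 112.5 MPa
Total = 6.401 + 112.5 = 118.86 MPa
Pore pressure P_p = λ·σ_v = 0.81 × 118.9 MPa = 96.27 MPa
Effective stress σ' = σ_v − P_p = 118.9 − 96.27 = 22.583 MPa = 222.87 atm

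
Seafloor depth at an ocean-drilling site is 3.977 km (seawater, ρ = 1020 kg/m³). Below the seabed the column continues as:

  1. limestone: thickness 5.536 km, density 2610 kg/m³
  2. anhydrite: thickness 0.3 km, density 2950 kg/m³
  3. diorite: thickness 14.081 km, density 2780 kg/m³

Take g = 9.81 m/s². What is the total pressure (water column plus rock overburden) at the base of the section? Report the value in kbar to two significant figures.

5.7 kbar

seawater: 1020 kg/m³ × 9.81 m/s² × 3977 m = 3.979×10^7 Pa = 0.3979 kbar
limestone: 2610 kg/m³ × 9.81 m/s² × 5536 m = 1.417×10^8 Pa = 1.417 kbar
anhydrite: 2950 kg/m³ × 9.81 m/s² × 300 m = 8.682×10^6 Pa = 0.08682 kbar
diorite: 2780 kg/m³ × 9.81 m/s² × 14081 m = 3.840×10^8 Pa = 3.840 kbar
Total = 0.3979 + 1.417 + 0.08682 + 3.840 = 5.7424 kbar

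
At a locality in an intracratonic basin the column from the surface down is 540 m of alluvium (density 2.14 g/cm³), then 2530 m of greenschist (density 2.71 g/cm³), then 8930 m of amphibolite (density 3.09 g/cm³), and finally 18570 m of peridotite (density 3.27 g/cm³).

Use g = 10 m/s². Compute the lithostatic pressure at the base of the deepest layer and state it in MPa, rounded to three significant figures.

963 MPa

alluvium: 2140 kg/m³ × 10 m/s² × 540 m = 1.156×10^7 Pa = 11.56 MPa
greenschist: 2710 kg/m³ × 10 m/s² × 2530 m = 6.856×10^7 Pa = 68.56 MPa
amphibolite: 3090 kg/m³ × 10 m/s² × 8930 m = 2.759×10^8 Pa = 275.9 MPa
peridotite: 3270 kg/m³ × 10 m/s² × 18570 m = 6.072×10^8 Pa = 607.2 MPa
Total = 11.56 + 68.56 + 275.9 + 607.2 = 963.30 MPa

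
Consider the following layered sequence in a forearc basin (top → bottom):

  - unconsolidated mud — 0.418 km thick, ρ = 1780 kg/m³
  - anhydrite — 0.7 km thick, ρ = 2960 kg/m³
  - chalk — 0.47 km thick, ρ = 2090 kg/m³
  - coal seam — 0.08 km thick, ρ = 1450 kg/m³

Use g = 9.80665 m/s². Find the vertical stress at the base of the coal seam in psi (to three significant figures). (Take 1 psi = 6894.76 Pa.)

5570 psi

unconsolidated mud: 1780 kg/m³ × 9.80665 m/s² × 418 m = 7.297×10^6 Pa = 1058 psi
anhydrite: 2960 kg/m³ × 9.80665 m/s² × 700 m = 2.032×10^7 Pa = 2947 psi
chalk: 2090 kg/m³ × 9.80665 m/s² × 470 m = 9.633×10^6 Pa = 1397 psi
coal seam: 1450 kg/m³ × 9.80665 m/s² × 80 m = 1.138×10^6 Pa = 165.0 psi
Total = 1058 + 2947 + 1397 + 165.0 = 5567.5 psi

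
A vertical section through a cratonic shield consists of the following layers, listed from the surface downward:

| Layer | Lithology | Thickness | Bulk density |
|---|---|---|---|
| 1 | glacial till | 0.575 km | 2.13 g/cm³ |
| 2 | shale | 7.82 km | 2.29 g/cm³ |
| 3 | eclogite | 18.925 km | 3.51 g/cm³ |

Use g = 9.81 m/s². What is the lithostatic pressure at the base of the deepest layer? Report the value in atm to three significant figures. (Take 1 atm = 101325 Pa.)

8280 atm

glacial till: 2130 kg/m³ × 9.81 m/s² × 575 m = 1.201×10^7 Pa = 118.6 atm
shale: 2290 kg/m³ × 9.81 m/s² × 7820 m = 1.757×10^8 Pa = 1734 atm
eclogite: 3510 kg/m³ × 9.81 m/s² × 18925 m = 6.516×10^8 Pa = 6431 atm
Total = 118.6 + 1734 + 6431 = 8283.6 atm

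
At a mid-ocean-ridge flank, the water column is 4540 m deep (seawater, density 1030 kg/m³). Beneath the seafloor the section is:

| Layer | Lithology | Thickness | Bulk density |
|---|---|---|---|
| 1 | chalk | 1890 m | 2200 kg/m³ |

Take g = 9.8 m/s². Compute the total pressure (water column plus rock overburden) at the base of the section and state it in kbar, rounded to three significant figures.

seawater: 1030 kg/m³ × 9.8 m/s² × 4540 m = 4.583×10^7 Pa = 0.4583 kbar
chalk: 2200 kg/m³ × 9.8 m/s² × 1890 m = 4.075×10^7 Pa = 0.4075 kbar
Total = 0.4583 + 0.4075 = 0.86575 kbar

0.866 kbar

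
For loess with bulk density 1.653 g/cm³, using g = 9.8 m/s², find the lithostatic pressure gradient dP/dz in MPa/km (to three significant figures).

dP/dz = ρg = 1653 kg/m³ × 9.8 m/s² = 16199 Pa/m
= 16199 Pa/m × (1 MPa/km / 1000.0 Pa/m) = 16.199 MPa/km

16.2 MPa/km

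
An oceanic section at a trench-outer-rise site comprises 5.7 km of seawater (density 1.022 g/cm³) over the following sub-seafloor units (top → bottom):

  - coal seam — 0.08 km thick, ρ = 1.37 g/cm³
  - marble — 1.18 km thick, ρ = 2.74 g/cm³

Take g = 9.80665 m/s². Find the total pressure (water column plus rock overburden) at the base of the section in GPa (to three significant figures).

0.0899 GPa

seawater: 1022 kg/m³ × 9.80665 m/s² × 5700 m = 5.713×10^7 Pa = 0.05713 GPa
coal seam: 1370 kg/m³ × 9.80665 m/s² × 80 m = 1.075×10^6 Pa = 1.075×10^-3 GPa
marble: 2740 kg/m³ × 9.80665 m/s² × 1180 m = 3.171×10^7 Pa = 0.03171 GPa
Total = 0.05713 + 1.075×10^-3 + 0.03171 = 0.089909 GPa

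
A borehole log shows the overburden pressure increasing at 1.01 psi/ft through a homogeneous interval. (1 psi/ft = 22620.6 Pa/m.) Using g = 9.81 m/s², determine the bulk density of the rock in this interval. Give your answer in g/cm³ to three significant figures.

2.33 g/cm³

ρ = (dP/dz)/g = 1.01 psi/ft / 9.81 m/s² = 22847 Pa/m / 9.81 m/s² = 2328.9 kg/m³
= 2.329 g/cm³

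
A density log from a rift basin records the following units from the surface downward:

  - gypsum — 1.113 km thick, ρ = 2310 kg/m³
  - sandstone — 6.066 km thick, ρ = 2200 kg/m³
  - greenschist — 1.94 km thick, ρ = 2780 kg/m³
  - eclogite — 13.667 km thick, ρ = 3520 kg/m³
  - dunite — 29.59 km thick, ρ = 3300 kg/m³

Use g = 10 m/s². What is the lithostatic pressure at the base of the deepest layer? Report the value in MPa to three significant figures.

gypsum: 2310 kg/m³ × 10 m/s² × 1113 m = 2.571×10^7 Pa = 25.71 MPa
sandstone: 2200 kg/m³ × 10 m/s² × 6066 m = 1.335×10^8 Pa = 133.5 MPa
greenschist: 2780 kg/m³ × 10 m/s² × 1940 m = 5.393×10^7 Pa = 53.93 MPa
eclogite: 3520 kg/m³ × 10 m/s² × 13667 m = 4.811×10^8 Pa = 481.1 MPa
dunite: 3300 kg/m³ × 10 m/s² × 29590 m = 9.765×10^8 Pa = 976.5 MPa
Total = 25.71 + 133.5 + 53.93 + 481.1 + 976.5 = 1670.6 MPa

1670 MPa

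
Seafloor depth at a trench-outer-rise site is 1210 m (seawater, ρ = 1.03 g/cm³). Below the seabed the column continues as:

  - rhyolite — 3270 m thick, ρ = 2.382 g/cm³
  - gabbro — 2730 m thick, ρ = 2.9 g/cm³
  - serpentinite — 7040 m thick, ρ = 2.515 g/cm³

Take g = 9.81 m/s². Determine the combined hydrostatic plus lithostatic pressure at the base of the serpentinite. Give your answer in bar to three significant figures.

seawater: 1030 kg/m³ × 9.81 m/s² × 1210 m = 1.223×10^7 Pa = 122.3 bar
rhyolite: 2382 kg/m³ × 9.81 m/s² × 3270 m = 7.641×10^7 Pa = 764.1 bar
gabbro: 2900 kg/m³ × 9.81 m/s² × 2730 m = 7.767×10^7 Pa = 776.7 bar
serpentinite: 2515 kg/m³ × 9.81 m/s² × 7040 m = 1.737×10^8 Pa = 1737 bar
Total = 122.3 + 764.1 + 776.7 + 1737 = 3400.0 bar

3400 bar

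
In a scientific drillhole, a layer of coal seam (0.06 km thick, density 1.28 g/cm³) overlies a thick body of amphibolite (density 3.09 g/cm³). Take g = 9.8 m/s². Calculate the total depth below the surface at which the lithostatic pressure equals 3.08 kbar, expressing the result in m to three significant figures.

10200 m

Pressure at base of upper layers: 1280×9.8×60 = 7.526×10^5 Pa = 7.526×10^-3 kbar
Remaining pressure to be supplied by amphibolite: 3.080×10^8 − 7.526×10^5 = 3.072×10^8 Pa
Additional depth in amphibolite = 3.072×10^8 Pa / (3090 kg/m³ × 9.8 m/s²) = 10146 m
Total depth = 60 m + 10146 m = 10206 m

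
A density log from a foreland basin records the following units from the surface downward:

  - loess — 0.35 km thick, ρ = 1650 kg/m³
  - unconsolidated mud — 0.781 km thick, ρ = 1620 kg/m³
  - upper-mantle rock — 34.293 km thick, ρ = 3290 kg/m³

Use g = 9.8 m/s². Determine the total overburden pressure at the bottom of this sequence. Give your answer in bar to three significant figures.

11200 bar

loess: 1650 kg/m³ × 9.8 m/s² × 350 m = 5.660×10^6 Pa = 56.60 bar
unconsolidated mud: 1620 kg/m³ × 9.8 m/s² × 781 m = 1.240×10^7 Pa = 124.0 bar
upper-mantle rock: 3290 kg/m³ × 9.8 m/s² × 34293 m = 1.106×10^9 Pa = 11057 bar
Total = 56.60 + 124.0 + 11057 = 11237 bar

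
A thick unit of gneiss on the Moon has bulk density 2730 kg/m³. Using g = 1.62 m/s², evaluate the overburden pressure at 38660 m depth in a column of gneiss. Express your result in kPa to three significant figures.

gneiss: 2730 kg/m³ × 1.62 m/s² × 38660 m = 1.710×10^8 Pa = 1.710×10^5 kPa

171000 kPa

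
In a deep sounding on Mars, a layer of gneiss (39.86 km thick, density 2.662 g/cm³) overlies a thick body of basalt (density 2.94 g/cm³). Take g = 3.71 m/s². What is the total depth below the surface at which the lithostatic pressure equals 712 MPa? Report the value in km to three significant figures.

69.0 km

Pressure at base of upper layers: 2662×3.71×39860 = 3.937×10^8 Pa = 393.7 MPa
Remaining pressure to be supplied by basalt: 7.120×10^8 − 3.937×10^8 = 3.183×10^8 Pa
Additional depth in basalt = 3.183×10^8 Pa / (2940 kg/m³ × 3.71 m/s²) = 29186 m
Total depth = 39860 m + 29186 m = 69046 m
= 69.046 km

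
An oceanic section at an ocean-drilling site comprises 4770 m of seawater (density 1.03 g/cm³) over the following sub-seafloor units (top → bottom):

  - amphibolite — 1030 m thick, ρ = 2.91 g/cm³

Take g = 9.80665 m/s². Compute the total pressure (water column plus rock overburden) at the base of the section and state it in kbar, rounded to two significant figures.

seawater: 1030 kg/m³ × 9.80665 m/s² × 4770 m = 4.818×10^7 Pa = 0.4818 kbar
amphibolite: 2910 kg/m³ × 9.80665 m/s² × 1030 m = 2.939×10^7 Pa = 0.2939 kbar
Total = 0.4818 + 0.2939 = 0.77575 kbar

0.78 kbar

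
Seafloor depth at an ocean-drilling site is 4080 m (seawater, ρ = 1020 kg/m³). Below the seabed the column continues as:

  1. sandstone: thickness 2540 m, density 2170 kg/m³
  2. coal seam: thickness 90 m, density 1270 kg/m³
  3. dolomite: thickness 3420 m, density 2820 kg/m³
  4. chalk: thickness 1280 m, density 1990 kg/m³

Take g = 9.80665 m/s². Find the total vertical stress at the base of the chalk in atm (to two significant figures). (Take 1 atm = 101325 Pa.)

2100 atm

seawater: 1020 kg/m³ × 9.80665 m/s² × 4080 m = 4.081×10^7 Pa = 402.8 atm
sandstone: 2170 kg/m³ × 9.80665 m/s² × 2540 m = 5.405×10^7 Pa = 533.5 atm
coal seam: 1270 kg/m³ × 9.80665 m/s² × 90 m = 1.121×10^6 Pa = 11.06 atm
dolomite: 2820 kg/m³ × 9.80665 m/s² × 3420 m = 9.458×10^7 Pa = 933.4 atm
chalk: 1990 kg/m³ × 9.80665 m/s² × 1280 m = 2.498×10^7 Pa = 246.5 atm
Total = 402.8 + 533.5 + 11.06 + 933.4 + 246.5 = 2127.2 atm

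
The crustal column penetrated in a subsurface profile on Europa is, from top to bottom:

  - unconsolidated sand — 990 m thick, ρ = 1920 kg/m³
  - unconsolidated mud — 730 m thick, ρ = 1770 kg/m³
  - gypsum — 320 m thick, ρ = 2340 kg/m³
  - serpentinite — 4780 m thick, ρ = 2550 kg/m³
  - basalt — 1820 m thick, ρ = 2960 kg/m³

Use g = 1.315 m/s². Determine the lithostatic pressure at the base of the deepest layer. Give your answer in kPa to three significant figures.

unconsolidated sand: 1920 kg/m³ × 1.315 m/s² × 990 m = 2.500×10^6 Pa = 2500 kPa
unconsolidated mud: 1770 kg/m³ × 1.315 m/s² × 730 m = 1.699×10^6 Pa = 1699 kPa
gypsum: 2340 kg/m³ × 1.315 m/s² × 320 m = 9.847×10^5 Pa = 984.7 kPa
serpentinite: 2550 kg/m³ × 1.315 m/s² × 4780 m = 1.603×10^7 Pa = 16029 kPa
basalt: 2960 kg/m³ × 1.315 m/s² × 1820 m = 7.084×10^6 Pa = 7084 kPa
Total = 2500 + 1699 + 984.7 + 16029 + 7084 = 28296 kPa

28300 kPa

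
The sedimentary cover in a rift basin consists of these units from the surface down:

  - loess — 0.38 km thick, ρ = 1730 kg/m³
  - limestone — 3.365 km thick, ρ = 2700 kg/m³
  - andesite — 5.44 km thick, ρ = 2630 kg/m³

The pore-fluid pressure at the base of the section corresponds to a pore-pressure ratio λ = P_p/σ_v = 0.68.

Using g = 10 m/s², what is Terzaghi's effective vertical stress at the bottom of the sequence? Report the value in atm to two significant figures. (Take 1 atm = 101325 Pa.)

760 atm

Overburden (lithostatic) stress σ_v:
loess: 1730 kg/m³ × 10 m/s² × 380 m = 6.574×10^6 Pa = 6.574 MPa
limestone: 2700 kg/m³ × 10 m/s² × 3365 m = 9.085×10^7 Pa = 90.86 MPa
andesite: 2630 kg/m³ × 10 m/s² × 5440 m = 1.431×10^8 Pa = 143.1 MPa
Total = 6.574 + 90.86 + 143.1 = 240.50 MPa
Pore pressure P_p = λ·σ_v = 0.68 × 240.5 MPa = 163.5 MPa
Effective stress σ' = σ_v − P_p = 240.5 − 163.5 = 76.960 MPa = 759.54 atm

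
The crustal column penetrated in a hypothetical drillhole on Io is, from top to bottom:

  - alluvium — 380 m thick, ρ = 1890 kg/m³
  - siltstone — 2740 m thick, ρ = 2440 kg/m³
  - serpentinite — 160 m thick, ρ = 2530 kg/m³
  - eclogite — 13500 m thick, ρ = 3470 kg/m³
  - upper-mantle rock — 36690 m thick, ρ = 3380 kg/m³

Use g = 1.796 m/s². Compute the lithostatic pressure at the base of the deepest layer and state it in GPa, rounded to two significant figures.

0.32 GPa

alluvium: 1890 kg/m³ × 1.796 m/s² × 380 m = 1.290×10^6 Pa = 1.290×10^-3 GPa
siltstone: 2440 kg/m³ × 1.796 m/s² × 2740 m = 1.201×10^7 Pa = 0.01201 GPa
serpentinite: 2530 kg/m³ × 1.796 m/s² × 160 m = 7.270×10^5 Pa = 7.270×10^-4 GPa
eclogite: 3470 kg/m³ × 1.796 m/s² × 13500 m = 8.413×10^7 Pa = 0.08413 GPa
upper-mantle rock: 3380 kg/m³ × 1.796 m/s² × 36690 m = 2.227×10^8 Pa = 0.2227 GPa
Total = 1.290×10^-3 + 0.01201 + 7.270×10^-4 + 0.08413 + 0.2227 = 0.32088 GPa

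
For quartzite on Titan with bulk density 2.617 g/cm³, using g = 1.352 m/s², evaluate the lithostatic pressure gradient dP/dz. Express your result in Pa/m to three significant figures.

dP/dz = ρg = 2617 kg/m³ × 1.352 m/s² = 3538.2 Pa/m

3540 Pa/m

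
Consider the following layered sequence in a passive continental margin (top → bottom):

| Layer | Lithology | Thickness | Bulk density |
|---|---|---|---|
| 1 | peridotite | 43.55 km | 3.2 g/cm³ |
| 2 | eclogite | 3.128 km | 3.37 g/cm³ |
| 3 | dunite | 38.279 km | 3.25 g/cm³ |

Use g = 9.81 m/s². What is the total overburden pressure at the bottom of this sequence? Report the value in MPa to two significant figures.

peridotite: 3200 kg/m³ × 9.81 m/s² × 43550 m = 1.367×10^9 Pa = 1367 MPa
eclogite: 3370 kg/m³ × 9.81 m/s² × 3128 m = 1.034×10^8 Pa = 103.4 MPa
dunite: 3250 kg/m³ × 9.81 m/s² × 38279 m = 1.220×10^9 Pa = 1220 MPa
Total = 1367 + 103.4 + 1220 = 2691.0 MPa

2700 MPa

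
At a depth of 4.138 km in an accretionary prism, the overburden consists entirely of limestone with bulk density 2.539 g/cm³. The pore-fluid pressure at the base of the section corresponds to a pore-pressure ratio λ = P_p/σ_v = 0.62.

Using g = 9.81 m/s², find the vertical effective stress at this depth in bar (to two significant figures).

Overburden (lithostatic) stress σ_v:
limestone: 2539 kg/m³ × 9.81 m/s² × 4138 m = 1.031×10^8 Pa = 103.1 MPa
Pore pressure P_p = λ·σ_v = 0.62 × 103.1 MPa = 63.90 MPa
Effective stress σ' = σ_v − P_p = 103.1 − 63.90 = 39.166 MPa = 391.66 bar

390 bar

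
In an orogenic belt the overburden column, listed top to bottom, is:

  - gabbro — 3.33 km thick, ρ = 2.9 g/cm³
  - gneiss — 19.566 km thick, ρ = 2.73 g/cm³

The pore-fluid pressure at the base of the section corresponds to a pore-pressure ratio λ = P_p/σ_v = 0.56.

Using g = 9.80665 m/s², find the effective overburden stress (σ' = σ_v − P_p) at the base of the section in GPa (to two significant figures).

0.27 GPa

Overburden (lithostatic) stress σ_v:
gabbro: 2900 kg/m³ × 9.80665 m/s² × 3330 m = 9.470×10^7 Pa = 94.70 MPa
gneiss: 2730 kg/m³ × 9.80665 m/s² × 19566 m = 5.238×10^8 Pa = 523.8 MPa
Total = 94.70 + 523.8 = 618.53 MPa
Pore pressure P_p = λ·σ_v = 0.56 × 618.5 MPa = 346.4 MPa
Effective stress σ' = σ_v − P_p = 618.5 − 346.4 = 272.15 MPa = 0.27215 GPa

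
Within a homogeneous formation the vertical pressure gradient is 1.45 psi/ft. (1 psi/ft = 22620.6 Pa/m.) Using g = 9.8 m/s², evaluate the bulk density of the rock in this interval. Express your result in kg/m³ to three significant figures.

ρ = (dP/dz)/g = 1.45 psi/ft / 9.8 m/s² = 32800 Pa/m / 9.8 m/s² = 3346.9 kg/m³

3350 kg/m³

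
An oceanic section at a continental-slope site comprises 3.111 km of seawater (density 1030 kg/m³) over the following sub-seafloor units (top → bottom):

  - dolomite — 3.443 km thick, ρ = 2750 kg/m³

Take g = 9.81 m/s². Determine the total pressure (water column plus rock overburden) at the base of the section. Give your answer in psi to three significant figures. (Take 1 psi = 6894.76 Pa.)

seawater: 1030 kg/m³ × 9.81 m/s² × 3111 m = 3.143×10^7 Pa = 4559 psi
dolomite: 2750 kg/m³ × 9.81 m/s² × 3443 m = 9.288×10^7 Pa = 13472 psi
Total = 4559 + 13472 = 18031 psi

18000 psi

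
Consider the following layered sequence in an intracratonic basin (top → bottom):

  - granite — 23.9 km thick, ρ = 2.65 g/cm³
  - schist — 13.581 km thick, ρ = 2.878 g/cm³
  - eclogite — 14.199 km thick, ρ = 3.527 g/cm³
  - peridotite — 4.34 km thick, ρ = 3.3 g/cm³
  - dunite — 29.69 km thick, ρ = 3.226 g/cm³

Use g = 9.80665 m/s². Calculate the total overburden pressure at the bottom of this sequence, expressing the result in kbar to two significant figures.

granite: 2650 kg/m³ × 9.80665 m/s² × 23900 m = 6.211×10^8 Pa = 6.211 kbar
schist: 2878 kg/m³ × 9.80665 m/s² × 13581 m = 3.833×10^8 Pa = 3.833 kbar
eclogite: 3527 kg/m³ × 9.80665 m/s² × 14199 m = 4.911×10^8 Pa = 4.911 kbar
peridotite: 3300 kg/m³ × 9.80665 m/s² × 4340 m = 1.405×10^8 Pa = 1.405 kbar
dunite: 3226 kg/m³ × 9.80665 m/s² × 29690 m = 9.393×10^8 Pa = 9.393 kbar
Total = 6.211 + 3.833 + 4.911 + 1.405 + 9.393 = 25.753 kbar

26 kbar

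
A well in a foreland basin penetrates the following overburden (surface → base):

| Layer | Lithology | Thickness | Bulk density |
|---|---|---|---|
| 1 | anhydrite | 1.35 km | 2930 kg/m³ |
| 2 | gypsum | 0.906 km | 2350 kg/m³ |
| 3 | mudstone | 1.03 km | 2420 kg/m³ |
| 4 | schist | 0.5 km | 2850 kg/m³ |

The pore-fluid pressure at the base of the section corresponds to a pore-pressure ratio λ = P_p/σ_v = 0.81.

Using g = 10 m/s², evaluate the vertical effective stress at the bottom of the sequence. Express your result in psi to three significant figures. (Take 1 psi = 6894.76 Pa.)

2760 psi

Overburden (lithostatic) stress σ_v:
anhydrite: 2930 kg/m³ × 10 m/s² × 1350 m = 3.955×10^7 Pa = 39.55 MPa
gypsum: 2350 kg/m³ × 10 m/s² × 906 m = 2.129×10^7 Pa = 21.29 MPa
mudstone: 2420 kg/m³ × 10 m/s² × 1030 m = 2.493×10^7 Pa = 24.93 MPa
schist: 2850 kg/m³ × 10 m/s² × 500 m = 1.425×10^7 Pa = 14.25 MPa
Total = 39.55 + 21.29 + 24.93 + 14.25 = 100.02 MPa
Pore pressure P_p = λ·σ_v = 0.81 × 100.0 MPa = 81.02 MPa
Effective stress σ' = σ_v − P_p = 100.0 − 81.02 = 19.004 MPa = 2756.3 psi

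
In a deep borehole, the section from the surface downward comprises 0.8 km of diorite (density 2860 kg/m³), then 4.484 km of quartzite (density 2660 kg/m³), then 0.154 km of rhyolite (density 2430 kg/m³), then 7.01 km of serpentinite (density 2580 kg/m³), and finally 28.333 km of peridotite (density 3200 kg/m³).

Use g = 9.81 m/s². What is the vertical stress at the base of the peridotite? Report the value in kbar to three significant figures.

diorite: 2860 kg/m³ × 9.81 m/s² × 800 m = 2.245×10^7 Pa = 0.2245 kbar
quartzite: 2660 kg/m³ × 9.81 m/s² × 4484 m = 1.170×10^8 Pa = 1.170 kbar
rhyolite: 2430 kg/m³ × 9.81 m/s² × 154 m = 3.671×10^6 Pa = 0.03671 kbar
serpentinite: 2580 kg/m³ × 9.81 m/s² × 7010 m = 1.774×10^8 Pa = 1.774 kbar
peridotite: 3200 kg/m³ × 9.81 m/s² × 28333 m = 8.894×10^8 Pa = 8.894 kbar
Total = 0.2245 + 1.170 + 0.03671 + 1.774 + 8.894 = 12.100 kbar

12.1 kbar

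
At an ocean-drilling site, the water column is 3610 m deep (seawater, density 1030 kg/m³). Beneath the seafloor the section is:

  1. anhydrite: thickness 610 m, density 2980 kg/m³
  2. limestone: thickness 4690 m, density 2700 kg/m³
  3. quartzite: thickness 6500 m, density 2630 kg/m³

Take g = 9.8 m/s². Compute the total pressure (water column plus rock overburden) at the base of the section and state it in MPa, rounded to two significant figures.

350 MPa

seawater: 1030 kg/m³ × 9.8 m/s² × 3610 m = 3.644×10^7 Pa = 36.44 MPa
anhydrite: 2980 kg/m³ × 9.8 m/s² × 610 m = 1.781×10^7 Pa = 17.81 MPa
limestone: 2700 kg/m³ × 9.8 m/s² × 4690 m = 1.241×10^8 Pa = 124.1 MPa
quartzite: 2630 kg/m³ × 9.8 m/s² × 6500 m = 1.675×10^8 Pa = 167.5 MPa
Total = 36.44 + 17.81 + 124.1 + 167.5 = 345.88 MPa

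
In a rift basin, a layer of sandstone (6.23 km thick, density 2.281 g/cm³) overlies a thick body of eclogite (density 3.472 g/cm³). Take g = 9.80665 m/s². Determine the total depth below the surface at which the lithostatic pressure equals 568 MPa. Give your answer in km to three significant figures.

18.8 km

Pressure at base of upper layers: 2281×9.80665×6230 = 1.394×10^8 Pa = 139.4 MPa
Remaining pressure to be supplied by eclogite: 5.680×10^8 − 1.394×10^8 = 4.286×10^8 Pa
Additional depth in eclogite = 4.286×10^8 Pa / (3472 kg/m³ × 9.80665 m/s²) = 12589 m
Total depth = 6230 m + 12589 m = 18819 m
= 18.819 km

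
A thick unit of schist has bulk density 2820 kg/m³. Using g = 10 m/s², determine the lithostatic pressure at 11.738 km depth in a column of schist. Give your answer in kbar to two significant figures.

schist: 2820 kg/m³ × 10 m/s² × 11738 m = 3.310×10^8 Pa = 3.310 kbar

3.3 kbar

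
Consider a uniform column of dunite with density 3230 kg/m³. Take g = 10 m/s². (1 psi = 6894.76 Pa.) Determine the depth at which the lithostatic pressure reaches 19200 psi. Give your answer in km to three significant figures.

4.10 km

h = P/(ρg) = 19200 psi / (3230 kg/m³ × 10 m/s²) = 1.324×10^8 Pa / 32300 Pa/m = 4098.4 m
= 4.0984 km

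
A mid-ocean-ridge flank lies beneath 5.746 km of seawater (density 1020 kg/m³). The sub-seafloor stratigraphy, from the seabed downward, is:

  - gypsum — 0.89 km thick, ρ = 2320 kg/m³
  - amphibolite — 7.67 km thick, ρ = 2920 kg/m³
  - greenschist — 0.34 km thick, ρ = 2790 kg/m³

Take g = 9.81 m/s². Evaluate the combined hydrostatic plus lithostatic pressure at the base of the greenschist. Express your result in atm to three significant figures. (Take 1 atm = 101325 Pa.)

seawater: 1020 kg/m³ × 9.81 m/s² × 5746 m = 5.750×10^7 Pa = 567.4 atm
gypsum: 2320 kg/m³ × 9.81 m/s² × 890 m = 2.026×10^7 Pa = 199.9 atm
amphibolite: 2920 kg/m³ × 9.81 m/s² × 7670 m = 2.197×10^8 Pa = 2168 atm
greenschist: 2790 kg/m³ × 9.81 m/s² × 340 m = 9.306×10^6 Pa = 91.84 atm
Total = 567.4 + 199.9 + 2168 + 91.84 = 3027.5 atm

3030 atm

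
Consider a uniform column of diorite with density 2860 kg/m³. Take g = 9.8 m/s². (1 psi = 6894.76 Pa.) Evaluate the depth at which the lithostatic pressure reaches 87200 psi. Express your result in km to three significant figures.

h = P/(ρg) = 87200 psi / (2860 kg/m³ × 9.8 m/s²) = 6.012×10^8 Pa / 28028 Pa/m = 21451 m
= 21.451 km

21.5 km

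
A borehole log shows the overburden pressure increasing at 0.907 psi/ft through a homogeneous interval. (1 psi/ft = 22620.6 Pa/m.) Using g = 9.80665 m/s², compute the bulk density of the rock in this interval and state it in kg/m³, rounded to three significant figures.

ρ = (dP/dz)/g = 0.907 psi/ft / 9.80665 m/s² = 20517 Pa/m / 9.80665 m/s² = 2092.1 kg/m³

2090 kg/m³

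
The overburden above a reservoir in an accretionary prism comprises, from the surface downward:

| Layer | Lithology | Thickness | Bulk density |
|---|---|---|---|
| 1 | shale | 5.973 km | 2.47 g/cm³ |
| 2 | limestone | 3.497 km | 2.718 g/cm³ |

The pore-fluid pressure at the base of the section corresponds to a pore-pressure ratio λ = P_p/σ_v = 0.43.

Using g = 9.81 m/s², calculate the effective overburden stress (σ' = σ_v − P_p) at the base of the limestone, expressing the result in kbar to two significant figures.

1.4 kbar

Overburden (lithostatic) stress σ_v:
shale: 2470 kg/m³ × 9.81 m/s² × 5973 m = 1.447×10^8 Pa = 144.7 MPa
limestone: 2718 kg/m³ × 9.81 m/s² × 3497 m = 9.324×10^7 Pa = 93.24 MPa
Total = 144.7 + 93.24 = 237.97 MPa
Pore pressure P_p = λ·σ_v = 0.43 × 238.0 MPa = 102.3 MPa
Effective stress σ' = σ_v − P_p = 238.0 − 102.3 = 135.64 MPa = 1.3564 kbar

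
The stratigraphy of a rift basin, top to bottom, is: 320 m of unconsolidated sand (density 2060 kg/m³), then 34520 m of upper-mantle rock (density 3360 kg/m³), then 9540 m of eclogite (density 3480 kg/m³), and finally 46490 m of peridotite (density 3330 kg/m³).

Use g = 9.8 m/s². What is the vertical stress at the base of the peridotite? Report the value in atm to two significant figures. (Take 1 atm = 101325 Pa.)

29000 atm

unconsolidated sand: 2060 kg/m³ × 9.8 m/s² × 320 m = 6.460×10^6 Pa = 63.76 atm
upper-mantle rock: 3360 kg/m³ × 9.8 m/s² × 34520 m = 1.137×10^9 Pa = 11218 atm
eclogite: 3480 kg/m³ × 9.8 m/s² × 9540 m = 3.254×10^8 Pa = 3211 atm
peridotite: 3330 kg/m³ × 9.8 m/s² × 46490 m = 1.517×10^9 Pa = 14973 atm
Total = 63.76 + 11218 + 3211 + 14973 = 29466 atm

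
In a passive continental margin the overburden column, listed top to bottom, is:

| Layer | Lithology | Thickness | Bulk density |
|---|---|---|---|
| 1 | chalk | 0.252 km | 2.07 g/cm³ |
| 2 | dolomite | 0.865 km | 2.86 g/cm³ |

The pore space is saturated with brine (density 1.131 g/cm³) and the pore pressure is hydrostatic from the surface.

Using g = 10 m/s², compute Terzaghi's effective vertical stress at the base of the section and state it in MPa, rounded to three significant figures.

17.3 MPa

Overburden (lithostatic) stress σ_v:
chalk: 2070 kg/m³ × 10 m/s² × 252 m = 5.216×10^6 Pa = 5.216 MPa
dolomite: 2860 kg/m³ × 10 m/s² × 865 m = 2.474×10^7 Pa = 24.74 MPa
Total = 5.216 + 24.74 = 29.955 MPa
Pore pressure P_p = 1131 kg/m³ × 10 m/s² × 1117 m = 1.263×10^7 Pa = 12.63 MPa
Effective stress σ' = σ_v − P_p = 29.96 − 12.63 = 17.322 MPa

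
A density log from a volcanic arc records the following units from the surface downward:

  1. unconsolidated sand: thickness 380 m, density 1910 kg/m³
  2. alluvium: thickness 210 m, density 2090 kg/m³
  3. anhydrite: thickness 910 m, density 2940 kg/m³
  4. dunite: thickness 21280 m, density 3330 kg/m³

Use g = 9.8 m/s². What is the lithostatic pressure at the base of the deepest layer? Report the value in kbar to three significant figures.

unconsolidated sand: 1910 kg/m³ × 9.8 m/s² × 380 m = 7.113×10^6 Pa = 0.07113 kbar
alluvium: 2090 kg/m³ × 9.8 m/s² × 210 m = 4.301×10^6 Pa = 0.04301 kbar
anhydrite: 2940 kg/m³ × 9.8 m/s² × 910 m = 2.622×10^7 Pa = 0.2622 kbar
dunite: 3330 kg/m³ × 9.8 m/s² × 21280 m = 6.945×10^8 Pa = 6.945 kbar
Total = 0.07113 + 0.04301 + 0.2622 + 6.945 = 7.3208 kbar

7.32 kbar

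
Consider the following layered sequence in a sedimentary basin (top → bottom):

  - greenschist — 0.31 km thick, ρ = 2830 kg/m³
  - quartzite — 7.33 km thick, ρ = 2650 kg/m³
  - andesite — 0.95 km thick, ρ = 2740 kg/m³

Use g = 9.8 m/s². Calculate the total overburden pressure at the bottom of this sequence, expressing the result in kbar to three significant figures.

greenschist: 2830 kg/m³ × 9.8 m/s² × 310 m = 8.598×10^6 Pa = 0.08598 kbar
quartzite: 2650 kg/m³ × 9.8 m/s² × 7330 m = 1.904×10^8 Pa = 1.904 kbar
andesite: 2740 kg/m³ × 9.8 m/s² × 950 m = 2.551×10^7 Pa = 0.2551 kbar
Total = 0.08598 + 1.904 + 0.2551 = 2.2447 kbar

2.24 kbar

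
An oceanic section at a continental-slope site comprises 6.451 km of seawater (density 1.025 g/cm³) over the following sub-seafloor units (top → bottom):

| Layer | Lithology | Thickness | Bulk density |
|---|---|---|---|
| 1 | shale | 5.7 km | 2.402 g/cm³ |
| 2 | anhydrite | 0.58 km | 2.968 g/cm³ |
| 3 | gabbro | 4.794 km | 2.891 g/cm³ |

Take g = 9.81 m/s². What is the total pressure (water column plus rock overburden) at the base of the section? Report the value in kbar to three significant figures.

3.52 kbar

seawater: 1025 kg/m³ × 9.81 m/s² × 6451 m = 6.487×10^7 Pa = 0.6487 kbar
shale: 2402 kg/m³ × 9.81 m/s² × 5700 m = 1.343×10^8 Pa = 1.343 kbar
anhydrite: 2968 kg/m³ × 9.81 m/s² × 580 m = 1.689×10^7 Pa = 0.1689 kbar
gabbro: 2891 kg/m³ × 9.81 m/s² × 4794 m = 1.360×10^8 Pa = 1.360 kbar
Total = 0.6487 + 1.343 + 0.1689 + 1.360 = 3.5203 kbar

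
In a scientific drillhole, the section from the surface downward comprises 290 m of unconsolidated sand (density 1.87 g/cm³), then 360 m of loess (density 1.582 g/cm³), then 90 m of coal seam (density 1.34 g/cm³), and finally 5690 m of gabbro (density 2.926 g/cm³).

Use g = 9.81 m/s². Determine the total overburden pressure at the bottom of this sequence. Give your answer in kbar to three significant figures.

unconsolidated sand: 1870 kg/m³ × 9.81 m/s² × 290 m = 5.320×10^6 Pa = 0.05320 kbar
loess: 1582 kg/m³ × 9.81 m/s² × 360 m = 5.587×10^6 Pa = 0.05587 kbar
coal seam: 1340 kg/m³ × 9.81 m/s² × 90 m = 1.183×10^6 Pa = 0.01183 kbar
gabbro: 2926 kg/m³ × 9.81 m/s² × 5690 m = 1.633×10^8 Pa = 1.633 kbar
Total = 0.05320 + 0.05587 + 0.01183 + 1.633 = 1.7542 kbar

1.75 kbar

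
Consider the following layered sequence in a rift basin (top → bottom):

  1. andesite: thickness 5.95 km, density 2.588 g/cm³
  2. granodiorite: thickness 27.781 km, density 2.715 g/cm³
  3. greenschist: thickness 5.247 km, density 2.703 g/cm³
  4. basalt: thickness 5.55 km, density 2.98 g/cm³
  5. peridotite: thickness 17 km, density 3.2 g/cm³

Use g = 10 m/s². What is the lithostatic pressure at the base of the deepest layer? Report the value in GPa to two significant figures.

andesite: 2588 kg/m³ × 10 m/s² × 5950 m = 1.540×10^8 Pa = 0.1540 GPa
granodiorite: 2715 kg/m³ × 10 m/s² × 27781 m = 7.543×10^8 Pa = 0.7543 GPa
greenschist: 2703 kg/m³ × 10 m/s² × 5247 m = 1.418×10^8 Pa = 0.1418 GPa
basalt: 2980 kg/m³ × 10 m/s² × 5550 m = 1.654×10^8 Pa = 0.1654 GPa
peridotite: 3200 kg/m³ × 10 m/s² × 17000 m = 5.440×10^8 Pa = 0.5440 GPa
Total = 0.1540 + 0.7543 + 0.1418 + 0.1654 + 0.5440 = 1.7595 GPa

1.8 GPa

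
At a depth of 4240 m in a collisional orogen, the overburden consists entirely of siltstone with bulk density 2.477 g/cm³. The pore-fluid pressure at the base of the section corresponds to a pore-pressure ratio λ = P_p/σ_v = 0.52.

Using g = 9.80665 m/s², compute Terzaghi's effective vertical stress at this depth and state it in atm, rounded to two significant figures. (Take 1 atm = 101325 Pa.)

490 atm

Overburden (lithostatic) stress σ_v:
siltstone: 2477 kg/m³ × 9.80665 m/s² × 4240 m = 1.030×10^8 Pa = 103.0 MPa
Pore pressure P_p = λ·σ_v = 0.52 × 103.0 MPa = 53.56 MPa
Effective stress σ' = σ_v − P_p = 103.0 − 53.56 = 49.437 MPa = 487.91 atm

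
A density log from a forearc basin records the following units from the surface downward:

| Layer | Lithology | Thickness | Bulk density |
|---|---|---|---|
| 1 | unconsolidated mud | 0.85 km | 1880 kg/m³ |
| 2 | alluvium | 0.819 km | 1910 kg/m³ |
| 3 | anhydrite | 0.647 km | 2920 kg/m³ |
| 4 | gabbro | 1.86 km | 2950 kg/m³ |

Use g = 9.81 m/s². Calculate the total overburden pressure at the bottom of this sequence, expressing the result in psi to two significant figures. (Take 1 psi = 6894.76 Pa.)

15000 psi

unconsolidated mud: 1880 kg/m³ × 9.81 m/s² × 850 m = 1.568×10^7 Pa = 2274 psi
alluvium: 1910 kg/m³ × 9.81 m/s² × 819 m = 1.535×10^7 Pa = 2226 psi
anhydrite: 2920 kg/m³ × 9.81 m/s² × 647 m = 1.853×10^7 Pa = 2688 psi
gabbro: 2950 kg/m³ × 9.81 m/s² × 1860 m = 5.383×10^7 Pa = 7807 psi
Total = 2274 + 2226 + 2688 + 7807 = 14994 psi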